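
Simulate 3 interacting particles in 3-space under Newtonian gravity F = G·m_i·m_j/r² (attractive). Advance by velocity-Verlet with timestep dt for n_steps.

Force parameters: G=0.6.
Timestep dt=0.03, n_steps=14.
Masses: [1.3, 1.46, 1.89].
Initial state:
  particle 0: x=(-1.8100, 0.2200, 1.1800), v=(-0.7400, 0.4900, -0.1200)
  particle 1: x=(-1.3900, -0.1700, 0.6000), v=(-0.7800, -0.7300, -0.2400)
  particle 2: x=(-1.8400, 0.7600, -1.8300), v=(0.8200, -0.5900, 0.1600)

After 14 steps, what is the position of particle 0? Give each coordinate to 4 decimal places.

(-2.0753, 0.3685, 1.0542)

step 0: x0=(-1.8100, 0.2200, 1.1800) x1=(-1.3900, -0.1700, 0.6000) x2=(-1.8400, 0.7600, -1.8300)
step 1: x0=(-1.8319, 0.2344, 1.1759) x1=(-1.4137, -0.1916, 0.5931) x2=(-1.8154, 0.7423, -1.8251)
step 2: x0=(-1.8532, 0.2483, 1.1709) x1=(-1.4379, -0.2127, 0.5868) x2=(-1.7908, 0.7245, -1.8200)
step 3: x0=(-1.8740, 0.2616, 1.1651) x1=(-1.4626, -0.2332, 0.5810) x2=(-1.7661, 0.7067, -1.8148)
step 4: x0=(-1.8943, 0.2743, 1.1585) x1=(-1.4878, -0.2530, 0.5757) x2=(-1.7415, 0.6888, -1.8094)
step 5: x0=(-1.9141, 0.2864, 1.1511) x1=(-1.5134, -0.2723, 0.5708) x2=(-1.7168, 0.6708, -1.8037)
step 6: x0=(-1.9335, 0.2980, 1.1429) x1=(-1.5393, -0.2911, 0.5663) x2=(-1.6921, 0.6528, -1.7979)
step 7: x0=(-1.9525, 0.3089, 1.1340) x1=(-1.5657, -0.3092, 0.5623) x2=(-1.6675, 0.6348, -1.7919)
step 8: x0=(-1.9711, 0.3193, 1.1245) x1=(-1.5924, -0.3267, 0.5586) x2=(-1.6428, 0.6167, -1.7857)
step 9: x0=(-1.9893, 0.3290, 1.1143) x1=(-1.6194, -0.3436, 0.5552) x2=(-1.6182, 0.5985, -1.7793)
step 10: x0=(-2.0071, 0.3382, 1.1034) x1=(-1.6468, -0.3598, 0.5521) x2=(-1.5935, 0.5803, -1.7727)
step 11: x0=(-2.0246, 0.3467, 1.0920) x1=(-1.6744, -0.3755, 0.5493) x2=(-1.5689, 0.5620, -1.7660)
step 12: x0=(-2.0418, 0.3546, 1.0799) x1=(-1.7023, -0.3906, 0.5468) x2=(-1.5443, 0.5437, -1.7590)
step 13: x0=(-2.0587, 0.3619, 1.0673) x1=(-1.7304, -0.4050, 0.5446) x2=(-1.5197, 0.5253, -1.7518)
step 14: x0=(-2.0753, 0.3685, 1.0542) x1=(-1.7588, -0.4188, 0.5425) x2=(-1.4951, 0.5069, -1.7444)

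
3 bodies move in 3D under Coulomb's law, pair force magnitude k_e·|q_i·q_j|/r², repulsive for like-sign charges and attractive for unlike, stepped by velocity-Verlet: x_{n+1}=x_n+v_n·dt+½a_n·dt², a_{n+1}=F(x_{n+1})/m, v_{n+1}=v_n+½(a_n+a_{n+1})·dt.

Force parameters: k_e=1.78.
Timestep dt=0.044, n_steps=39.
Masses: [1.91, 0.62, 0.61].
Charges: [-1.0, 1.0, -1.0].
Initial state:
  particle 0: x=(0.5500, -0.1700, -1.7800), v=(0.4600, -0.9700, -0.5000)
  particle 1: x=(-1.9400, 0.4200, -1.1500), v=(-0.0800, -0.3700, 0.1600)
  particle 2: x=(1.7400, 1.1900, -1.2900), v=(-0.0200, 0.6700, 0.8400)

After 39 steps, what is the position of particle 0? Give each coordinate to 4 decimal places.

(1.1120, -1.9432, -2.6635)

step 0: x0=(0.5500, -0.1700, -1.7800) x1=(-1.9400, 0.4200, -1.1500) x2=(1.7400, 1.1900, -1.2900)
step 1: x0=(0.5700, -0.2128, -1.8020) x1=(-1.9429, 0.4037, -1.1431) x2=(1.7394, 1.2200, -1.2528)
step 2: x0=(0.5894, -0.2560, -1.8241) x1=(-1.9448, 0.3872, -1.1363) x2=(1.7394, 1.2511, -1.2152)
step 3: x0=(0.6083, -0.2994, -1.8463) x1=(-1.9455, 0.3707, -1.1298) x2=(1.7398, 1.2831, -1.1771)
step 4: x0=(0.6268, -0.3431, -1.8686) x1=(-1.9452, 0.3541, -1.1235) x2=(1.7406, 1.3161, -1.1386)
step 5: x0=(0.6448, -0.3870, -1.8909) x1=(-1.9438, 0.3374, -1.1173) x2=(1.7416, 1.3500, -1.0997)
step 6: x0=(0.6625, -0.4312, -1.9133) x1=(-1.9414, 0.3207, -1.1114) x2=(1.7429, 1.3847, -1.0603)
step 7: x0=(0.6797, -0.4756, -1.9358) x1=(-1.9380, 0.3038, -1.1056) x2=(1.7443, 1.4201, -1.0206)
step 8: x0=(0.6966, -0.5202, -1.9584) x1=(-1.9337, 0.2869, -1.1001) x2=(1.7457, 1.4563, -0.9804)
step 9: x0=(0.7132, -0.5650, -1.9809) x1=(-1.9283, 0.2699, -1.0947) x2=(1.7473, 1.4931, -0.9399)
step 10: x0=(0.7295, -0.6099, -2.0036) x1=(-1.9220, 0.2528, -1.0895) x2=(1.7488, 1.5305, -0.8991)
step 11: x0=(0.7455, -0.6550, -2.0263) x1=(-1.9148, 0.2356, -1.0845) x2=(1.7503, 1.5684, -0.8579)
step 12: x0=(0.7612, -0.7003, -2.0490) x1=(-1.9067, 0.2184, -1.0797) x2=(1.7518, 1.6069, -0.8164)
step 13: x0=(0.7767, -0.7457, -2.0718) x1=(-1.8976, 0.2011, -1.0751) x2=(1.7531, 1.6458, -0.7746)
step 14: x0=(0.7919, -0.7912, -2.0946) x1=(-1.8877, 0.1838, -1.0706) x2=(1.7544, 1.6851, -0.7325)
step 15: x0=(0.8068, -0.8367, -2.1174) x1=(-1.8770, 0.1664, -1.0663) x2=(1.7555, 1.7249, -0.6902)
step 16: x0=(0.8216, -0.8824, -2.1402) x1=(-1.8653, 0.1489, -1.0622) x2=(1.7565, 1.7650, -0.6476)
step 17: x0=(0.8361, -0.9282, -2.1631) x1=(-1.8529, 0.1314, -1.0582) x2=(1.7573, 1.8054, -0.6049)
step 18: x0=(0.8504, -0.9740, -2.1860) x1=(-1.8396, 0.1138, -1.0545) x2=(1.7580, 1.8461, -0.5619)
step 19: x0=(0.8645, -1.0200, -2.2088) x1=(-1.8255, 0.0962, -1.0508) x2=(1.7584, 1.8871, -0.5187)
step 20: x0=(0.8784, -1.0659, -2.2317) x1=(-1.8107, 0.0785, -1.0474) x2=(1.7587, 1.9283, -0.4753)
step 21: x0=(0.8921, -1.1120, -2.2546) x1=(-1.7951, 0.0608, -1.0441) x2=(1.7588, 1.9697, -0.4317)
step 22: x0=(0.9056, -1.1580, -2.2775) x1=(-1.7787, 0.0430, -1.0410) x2=(1.7587, 2.0113, -0.3880)
step 23: x0=(0.9190, -1.2041, -2.3004) x1=(-1.7615, 0.0252, -1.0380) x2=(1.7584, 2.0531, -0.3442)
step 24: x0=(0.9321, -1.2503, -2.3232) x1=(-1.7437, 0.0074, -1.0352) x2=(1.7579, 2.0950, -0.3002)
step 25: x0=(0.9452, -1.2964, -2.3461) x1=(-1.7251, -0.0105, -1.0325) x2=(1.7572, 2.1370, -0.2561)
step 26: x0=(0.9580, -1.3426, -2.3689) x1=(-1.7058, -0.0285, -1.0300) x2=(1.7562, 2.1792, -0.2119)
step 27: x0=(0.9707, -1.3888, -2.3918) x1=(-1.6858, -0.0465, -1.0277) x2=(1.7551, 2.2215, -0.1676)
step 28: x0=(0.9832, -1.4351, -2.4146) x1=(-1.6652, -0.0645, -1.0255) x2=(1.7538, 2.2638, -0.1232)
step 29: x0=(0.9956, -1.4813, -2.4373) x1=(-1.6438, -0.0826, -1.0234) x2=(1.7523, 2.3062, -0.0787)
step 30: x0=(1.0079, -1.5275, -2.4601) x1=(-1.6219, -0.1007, -1.0215) x2=(1.7505, 2.3487, -0.0341)
step 31: x0=(1.0200, -1.5737, -2.4828) x1=(-1.5993, -0.1189, -1.0198) x2=(1.7486, 2.3912, 0.0105)
step 32: x0=(1.0319, -1.6200, -2.5055) x1=(-1.5760, -0.1371, -1.0182) x2=(1.7464, 2.4338, 0.0552)
step 33: x0=(1.0437, -1.6662, -2.5282) x1=(-1.5522, -0.1554, -1.0168) x2=(1.7441, 2.4763, 0.0999)
step 34: x0=(1.0554, -1.7124, -2.5508) x1=(-1.5277, -0.1737, -1.0154) x2=(1.7416, 2.5189, 0.1447)
step 35: x0=(1.0670, -1.7586, -2.5734) x1=(-1.5027, -0.1920, -1.0143) x2=(1.7389, 2.5615, 0.1895)
step 36: x0=(1.0784, -1.8048, -2.5960) x1=(-1.4771, -0.2104, -1.0133) x2=(1.7360, 2.6041, 0.2344)
step 37: x0=(1.0897, -1.8509, -2.6185) x1=(-1.4509, -0.2289, -1.0124) x2=(1.7329, 2.6467, 0.2792)
step 38: x0=(1.1009, -1.8971, -2.6410) x1=(-1.4242, -0.2474, -1.0117) x2=(1.7296, 2.6892, 0.3242)
step 39: x0=(1.1120, -1.9432, -2.6635) x1=(-1.3969, -0.2659, -1.0111) x2=(1.7262, 2.7318, 0.3691)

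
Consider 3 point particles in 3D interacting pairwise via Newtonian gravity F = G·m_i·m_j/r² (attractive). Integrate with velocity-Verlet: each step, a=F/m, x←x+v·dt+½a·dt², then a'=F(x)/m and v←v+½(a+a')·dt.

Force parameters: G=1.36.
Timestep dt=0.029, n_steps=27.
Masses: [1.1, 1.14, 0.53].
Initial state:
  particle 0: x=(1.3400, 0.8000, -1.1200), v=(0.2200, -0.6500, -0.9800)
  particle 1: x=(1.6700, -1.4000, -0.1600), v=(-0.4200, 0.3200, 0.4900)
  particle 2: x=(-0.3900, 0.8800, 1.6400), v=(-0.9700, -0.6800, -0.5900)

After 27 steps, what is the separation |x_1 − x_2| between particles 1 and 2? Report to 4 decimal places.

2.9482

step 0: x0=(1.3400, 0.8000, -1.1200) x1=(1.6700, -1.4000, -0.1600) x2=(-0.3900, 0.8800, 1.6400)
step 1: x0=(1.3464, 0.7810, -1.1484) x1=(1.6578, -1.3906, -0.1458) x2=(-0.4181, 0.8602, 1.6228)
step 2: x0=(1.3528, 0.7619, -1.1766) x1=(1.6455, -1.3810, -0.1317) x2=(-0.4460, 0.8404, 1.6055)
step 3: x0=(1.3591, 0.7425, -1.2046) x1=(1.6332, -1.3711, -0.1177) x2=(-0.4738, 0.8205, 1.5880)
step 4: x0=(1.3655, 0.7230, -1.2325) x1=(1.6208, -1.3611, -0.1037) x2=(-0.5015, 0.8006, 1.5704)
step 5: x0=(1.3719, 0.7032, -1.2603) x1=(1.6084, -1.3508, -0.0898) x2=(-0.5291, 0.7805, 1.5526)
step 6: x0=(1.3782, 0.6833, -1.2879) x1=(1.5959, -1.3403, -0.0760) x2=(-0.5565, 0.7604, 1.5347)
step 7: x0=(1.3846, 0.6632, -1.3154) x1=(1.5834, -1.3295, -0.0623) x2=(-0.5838, 0.7403, 1.5166)
step 8: x0=(1.3909, 0.6428, -1.3426) x1=(1.5708, -1.3186, -0.0487) x2=(-0.6110, 0.7200, 1.4984)
step 9: x0=(1.3973, 0.6223, -1.3698) x1=(1.5581, -1.3074, -0.0352) x2=(-0.6380, 0.6997, 1.4801)
step 10: x0=(1.4036, 0.6015, -1.3967) x1=(1.5454, -1.2960, -0.0217) x2=(-0.6649, 0.6793, 1.4616)
step 11: x0=(1.4099, 0.5806, -1.4235) x1=(1.5327, -1.2843, -0.0084) x2=(-0.6917, 0.6588, 1.4430)
step 12: x0=(1.4162, 0.5595, -1.4500) x1=(1.5199, -1.2725, 0.0048) x2=(-0.7183, 0.6383, 1.4242)
step 13: x0=(1.4225, 0.5382, -1.4764) x1=(1.5071, -1.2605, 0.0178) x2=(-0.7448, 0.6177, 1.4054)
step 14: x0=(1.4287, 0.5168, -1.5026) x1=(1.4942, -1.2482, 0.0308) x2=(-0.7711, 0.5970, 1.3864)
step 15: x0=(1.4349, 0.4951, -1.5286) x1=(1.4812, -1.2357, 0.0436) x2=(-0.7973, 0.5762, 1.3672)
step 16: x0=(1.4412, 0.4733, -1.5544) x1=(1.4682, -1.2231, 0.0563) x2=(-0.8234, 0.5554, 1.3480)
step 17: x0=(1.4473, 0.4513, -1.5801) x1=(1.4552, -1.2102, 0.0689) x2=(-0.8493, 0.5345, 1.3286)
step 18: x0=(1.4535, 0.4291, -1.6055) x1=(1.4421, -1.1971, 0.0813) x2=(-0.8750, 0.5135, 1.3091)
step 19: x0=(1.4596, 0.4068, -1.6307) x1=(1.4290, -1.1838, 0.0936) x2=(-0.9006, 0.4924, 1.2894)
step 20: x0=(1.4657, 0.3843, -1.6557) x1=(1.4158, -1.1704, 0.1057) x2=(-0.9260, 0.4713, 1.2697)
step 21: x0=(1.4718, 0.3616, -1.6805) x1=(1.4026, -1.1568, 0.1177) x2=(-0.9513, 0.4501, 1.2498)
step 22: x0=(1.4778, 0.3388, -1.7050) x1=(1.3894, -1.1429, 0.1295) x2=(-0.9764, 0.4288, 1.2298)
step 23: x0=(1.4838, 0.3159, -1.7294) x1=(1.3761, -1.1290, 0.1412) x2=(-1.0013, 0.4075, 1.2097)
step 24: x0=(1.4898, 0.2928, -1.7535) x1=(1.3628, -1.1148, 0.1528) x2=(-1.0261, 0.3860, 1.1895)
step 25: x0=(1.4957, 0.2696, -1.7775) x1=(1.3494, -1.1005, 0.1641) x2=(-1.0507, 0.3645, 1.1691)
step 26: x0=(1.5016, 0.2462, -1.8012) x1=(1.3360, -1.0860, 0.1754) x2=(-1.0751, 0.3429, 1.1487)
step 27: x0=(1.5074, 0.2228, -1.8247) x1=(1.3225, -1.0713, 0.1864) x2=(-1.0994, 0.3213, 1.1281)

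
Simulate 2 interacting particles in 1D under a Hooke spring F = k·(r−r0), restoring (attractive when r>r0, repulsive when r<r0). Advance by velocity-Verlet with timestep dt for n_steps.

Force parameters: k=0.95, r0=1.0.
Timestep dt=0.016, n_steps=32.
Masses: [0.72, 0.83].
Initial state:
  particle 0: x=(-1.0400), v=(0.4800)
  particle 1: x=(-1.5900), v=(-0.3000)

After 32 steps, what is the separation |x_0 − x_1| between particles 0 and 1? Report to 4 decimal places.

step 0: x0=(-1.0400) x1=(-1.5900)
step 1: x0=(-1.0322) x1=(-1.5949)
step 2: x0=(-1.0243) x1=(-1.5999)
step 3: x0=(-1.0163) x1=(-1.6050)
step 4: x0=(-1.0081) x1=(-1.6102)
step 5: x0=(-0.9998) x1=(-1.6156)
step 6: x0=(-0.9913) x1=(-1.6210)
step 7: x0=(-0.9828) x1=(-1.6266)
step 8: x0=(-0.9741) x1=(-1.6323)
step 9: x0=(-0.9653) x1=(-1.6381)
step 10: x0=(-0.9563) x1=(-1.6440)
step 11: x0=(-0.9473) x1=(-1.6499)
step 12: x0=(-0.9382) x1=(-1.6560)
step 13: x0=(-0.9290) x1=(-1.6621)
step 14: x0=(-0.9196) x1=(-1.6683)
step 15: x0=(-0.9102) x1=(-1.6746)
step 16: x0=(-0.9008) x1=(-1.6810)
step 17: x0=(-0.8912) x1=(-1.6874)
step 18: x0=(-0.8816) x1=(-1.6939)
step 19: x0=(-0.8719) x1=(-1.7004)
step 20: x0=(-0.8622) x1=(-1.7070)
step 21: x0=(-0.8524) x1=(-1.7137)
step 22: x0=(-0.8425) x1=(-1.7203)
step 23: x0=(-0.8327) x1=(-1.7270)
step 24: x0=(-0.8227) x1=(-1.7338)
step 25: x0=(-0.8128) x1=(-1.7405)
step 26: x0=(-0.8028) x1=(-1.7473)
step 27: x0=(-0.7928) x1=(-1.7541)
step 28: x0=(-0.7828) x1=(-1.7610)
step 29: x0=(-0.7728) x1=(-1.7678)
step 30: x0=(-0.7628) x1=(-1.7746)
step 31: x0=(-0.7528) x1=(-1.7814)
step 32: x0=(-0.7428) x1=(-1.7882)

1.0455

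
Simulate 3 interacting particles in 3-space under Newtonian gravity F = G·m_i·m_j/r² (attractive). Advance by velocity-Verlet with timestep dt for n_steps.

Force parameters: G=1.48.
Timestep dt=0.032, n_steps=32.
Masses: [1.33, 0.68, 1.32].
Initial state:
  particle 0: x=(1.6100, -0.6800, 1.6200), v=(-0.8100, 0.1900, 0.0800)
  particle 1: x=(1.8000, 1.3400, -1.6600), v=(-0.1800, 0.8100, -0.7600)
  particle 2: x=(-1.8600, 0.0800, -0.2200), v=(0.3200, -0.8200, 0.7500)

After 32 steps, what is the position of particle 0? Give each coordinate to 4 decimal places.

(0.7060, -0.4612, 1.6363)

step 0: x0=(1.6100, -0.6800, 1.6200) x1=(1.8000, 1.3400, -1.6600) x2=(-1.8600, 0.0800, -0.2200)
step 1: x0=(1.5840, -0.6739, 1.6225) x1=(1.7942, 1.3659, -1.6842) x2=(-1.8497, 0.0538, -0.1960)
step 2: x0=(1.5579, -0.6677, 1.6249) x1=(1.7883, 1.3916, -1.7083) x2=(-1.8392, 0.0275, -0.1719)
step 3: x0=(1.5318, -0.6615, 1.6272) x1=(1.7822, 1.4173, -1.7323) x2=(-1.8285, 0.0013, -0.1478)
step 4: x0=(1.5055, -0.6552, 1.6293) x1=(1.7761, 1.4428, -1.7560) x2=(-1.8177, -0.0250, -0.1237)
step 5: x0=(1.4790, -0.6489, 1.6313) x1=(1.7698, 1.4683, -1.7797) x2=(-1.8067, -0.0513, -0.0995)
step 6: x0=(1.4525, -0.6425, 1.6332) x1=(1.7635, 1.4936, -1.8032) x2=(-1.7956, -0.0775, -0.0753)
step 7: x0=(1.4258, -0.6360, 1.6350) x1=(1.7570, 1.5188, -1.8265) x2=(-1.7842, -0.1038, -0.0510)
step 8: x0=(1.3991, -0.6295, 1.6367) x1=(1.7505, 1.5440, -1.8497) x2=(-1.7727, -0.1300, -0.0267)
step 9: x0=(1.3721, -0.6229, 1.6383) x1=(1.7439, 1.5690, -1.8727) x2=(-1.7610, -0.1563, -0.0024)
step 10: x0=(1.3451, -0.6163, 1.6397) x1=(1.7371, 1.5939, -1.8956) x2=(-1.7491, -0.1826, 0.0220)
step 11: x0=(1.3179, -0.6097, 1.6410) x1=(1.7303, 1.6187, -1.9184) x2=(-1.7371, -0.2088, 0.0465)
step 12: x0=(1.2906, -0.6030, 1.6422) x1=(1.7233, 1.6434, -1.9410) x2=(-1.7248, -0.2351, 0.0710)
step 13: x0=(1.2631, -0.5962, 1.6432) x1=(1.7163, 1.6680, -1.9634) x2=(-1.7123, -0.2613, 0.0956)
step 14: x0=(1.2355, -0.5894, 1.6442) x1=(1.7092, 1.6925, -1.9858) x2=(-1.6997, -0.2876, 0.1202)
step 15: x0=(1.2077, -0.5825, 1.6449) x1=(1.7020, 1.7169, -2.0080) x2=(-1.6868, -0.3138, 0.1449)
step 16: x0=(1.1798, -0.5756, 1.6456) x1=(1.6947, 1.7413, -2.0300) x2=(-1.6738, -0.3400, 0.1696)
step 17: x0=(1.1517, -0.5687, 1.6461) x1=(1.6873, 1.7655, -2.0519) x2=(-1.6605, -0.3663, 0.1944)
step 18: x0=(1.1234, -0.5617, 1.6465) x1=(1.6799, 1.7896, -2.0737) x2=(-1.6470, -0.3925, 0.2193)
step 19: x0=(1.0950, -0.5547, 1.6468) x1=(1.6723, 1.8136, -2.0954) x2=(-1.6333, -0.4187, 0.2442)
step 20: x0=(1.0664, -0.5476, 1.6469) x1=(1.6647, 1.8375, -2.1169) x2=(-1.6194, -0.4449, 0.2693)
step 21: x0=(1.0375, -0.5405, 1.6469) x1=(1.6570, 1.8613, -2.1383) x2=(-1.6053, -0.4710, 0.2944)
step 22: x0=(1.0085, -0.5334, 1.6467) x1=(1.6493, 1.8850, -2.1595) x2=(-1.5909, -0.4972, 0.3195)
step 23: x0=(0.9793, -0.5263, 1.6464) x1=(1.6414, 1.9086, -2.1806) x2=(-1.5763, -0.5233, 0.3448)
step 24: x0=(0.9499, -0.5191, 1.6459) x1=(1.6335, 1.9321, -2.2016) x2=(-1.5614, -0.5494, 0.3701)
step 25: x0=(0.9203, -0.5119, 1.6453) x1=(1.6255, 1.9555, -2.2225) x2=(-1.5462, -0.5755, 0.3956)
step 26: x0=(0.8904, -0.5047, 1.6445) x1=(1.6174, 1.9789, -2.2433) x2=(-1.5308, -0.6016, 0.4211)
step 27: x0=(0.8603, -0.4974, 1.6436) x1=(1.6093, 2.0021, -2.2639) x2=(-1.5152, -0.6276, 0.4467)
step 28: x0=(0.8300, -0.4902, 1.6424) x1=(1.6011, 2.0252, -2.2844) x2=(-1.4992, -0.6536, 0.4725)
step 29: x0=(0.7994, -0.4829, 1.6412) x1=(1.5928, 2.0483, -2.3048) x2=(-1.4830, -0.6795, 0.4983)
step 30: x0=(0.7685, -0.4757, 1.6397) x1=(1.5845, 2.0712, -2.3251) x2=(-1.4664, -0.7054, 0.5243)
step 31: x0=(0.7374, -0.4684, 1.6381) x1=(1.5761, 2.0941, -2.3452) x2=(-1.4496, -0.7313, 0.5504)
step 32: x0=(0.7060, -0.4612, 1.6363) x1=(1.5676, 2.1169, -2.3652) x2=(-1.4324, -0.7571, 0.5766)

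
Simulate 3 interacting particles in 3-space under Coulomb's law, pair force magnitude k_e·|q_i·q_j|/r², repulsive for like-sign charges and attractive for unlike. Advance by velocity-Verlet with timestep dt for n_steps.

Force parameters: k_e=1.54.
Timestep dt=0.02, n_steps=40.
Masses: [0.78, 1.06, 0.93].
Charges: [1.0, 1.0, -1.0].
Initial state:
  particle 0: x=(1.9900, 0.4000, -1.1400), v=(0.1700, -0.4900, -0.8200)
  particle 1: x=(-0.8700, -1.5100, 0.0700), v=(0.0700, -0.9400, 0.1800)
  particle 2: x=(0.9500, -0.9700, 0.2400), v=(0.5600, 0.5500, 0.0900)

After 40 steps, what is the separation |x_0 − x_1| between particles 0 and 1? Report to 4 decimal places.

step 0: x0=(1.9900, 0.4000, -1.1400) x1=(-0.8700, -1.5100, 0.0700) x2=(0.9500, -0.9700, 0.2400)
step 1: x0=(1.9934, 0.3902, -1.1564) x1=(-0.8685, -1.5288, 0.0736) x2=(0.9611, -0.9590, 0.2417)
step 2: x0=(1.9967, 0.3803, -1.1726) x1=(-0.8670, -1.5476, 0.0773) x2=(0.9722, -0.9479, 0.2434)
step 3: x0=(2.0001, 0.3703, -1.1888) x1=(-0.8653, -1.5663, 0.0809) x2=(0.9831, -0.9369, 0.2449)
step 4: x0=(2.0034, 0.3602, -1.2049) x1=(-0.8635, -1.5850, 0.0846) x2=(0.9940, -0.9258, 0.2464)
step 5: x0=(2.0066, 0.3501, -1.2209) x1=(-0.8616, -1.6037, 0.0884) x2=(1.0047, -0.9146, 0.2477)
step 6: x0=(2.0098, 0.3400, -1.2369) x1=(-0.8596, -1.6224, 0.0921) x2=(1.0154, -0.9035, 0.2489)
step 7: x0=(2.0130, 0.3297, -1.2527) x1=(-0.8575, -1.6410, 0.0959) x2=(1.0259, -0.8923, 0.2501)
step 8: x0=(2.0162, 0.3194, -1.2684) x1=(-0.8553, -1.6596, 0.0997) x2=(1.0364, -0.8811, 0.2511)
step 9: x0=(2.0193, 0.3091, -1.2841) x1=(-0.8530, -1.6782, 0.1035) x2=(1.0468, -0.8699, 0.2520)
step 10: x0=(2.0224, 0.2986, -1.2996) x1=(-0.8506, -1.6967, 0.1074) x2=(1.0571, -0.8587, 0.2527)
step 11: x0=(2.0255, 0.2882, -1.3150) x1=(-0.8481, -1.7152, 0.1112) x2=(1.0674, -0.8474, 0.2534)
step 12: x0=(2.0285, 0.2776, -1.3304) x1=(-0.8455, -1.7337, 0.1151) x2=(1.0775, -0.8362, 0.2540)
step 13: x0=(2.0315, 0.2670, -1.3456) x1=(-0.8428, -1.7521, 0.1191) x2=(1.0876, -0.8249, 0.2544)
step 14: x0=(2.0345, 0.2563, -1.3607) x1=(-0.8401, -1.7705, 0.1230) x2=(1.0977, -0.8136, 0.2548)
step 15: x0=(2.0374, 0.2456, -1.3757) x1=(-0.8373, -1.7889, 0.1270) x2=(1.1076, -0.8023, 0.2550)
step 16: x0=(2.0403, 0.2348, -1.3906) x1=(-0.8344, -1.8072, 0.1310) x2=(1.1175, -0.7911, 0.2551)
step 17: x0=(2.0432, 0.2240, -1.4054) x1=(-0.8314, -1.8255, 0.1350) x2=(1.1274, -0.7798, 0.2551)
step 18: x0=(2.0460, 0.2131, -1.4201) x1=(-0.8283, -1.8438, 0.1390) x2=(1.1372, -0.7685, 0.2549)
step 19: x0=(2.0488, 0.2022, -1.4347) x1=(-0.8252, -1.8620, 0.1431) x2=(1.1469, -0.7571, 0.2547)
step 20: x0=(2.0516, 0.1912, -1.4492) x1=(-0.8220, -1.8803, 0.1472) x2=(1.1566, -0.7458, 0.2543)
step 21: x0=(2.0543, 0.1802, -1.4635) x1=(-0.8188, -1.8984, 0.1513) x2=(1.1662, -0.7345, 0.2538)
step 22: x0=(2.0570, 0.1691, -1.4778) x1=(-0.8154, -1.9166, 0.1554) x2=(1.1758, -0.7232, 0.2532)
step 23: x0=(2.0597, 0.1580, -1.4919) x1=(-0.8120, -1.9346, 0.1596) x2=(1.1854, -0.7119, 0.2524)
step 24: x0=(2.0623, 0.1469, -1.5059) x1=(-0.8086, -1.9527, 0.1637) x2=(1.1949, -0.7006, 0.2516)
step 25: x0=(2.0649, 0.1357, -1.5197) x1=(-0.8051, -1.9707, 0.1679) x2=(1.2043, -0.6893, 0.2506)
step 26: x0=(2.0675, 0.1244, -1.5335) x1=(-0.8015, -1.9887, 0.1721) x2=(1.2137, -0.6780, 0.2495)
step 27: x0=(2.0700, 0.1131, -1.5471) x1=(-0.7979, -2.0067, 0.1763) x2=(1.2231, -0.6668, 0.2482)
step 28: x0=(2.0725, 0.1018, -1.5606) x1=(-0.7942, -2.0246, 0.1806) x2=(1.2325, -0.6555, 0.2469)
step 29: x0=(2.0750, 0.0905, -1.5740) x1=(-0.7904, -2.0425, 0.1848) x2=(1.2418, -0.6442, 0.2454)
step 30: x0=(2.0775, 0.0791, -1.5872) x1=(-0.7866, -2.0604, 0.1891) x2=(1.2511, -0.6330, 0.2438)
step 31: x0=(2.0799, 0.0677, -1.6003) x1=(-0.7828, -2.0782, 0.1934) x2=(1.2603, -0.6217, 0.2420)
step 32: x0=(2.0822, 0.0562, -1.6133) x1=(-0.7789, -2.0960, 0.1977) x2=(1.2695, -0.6105, 0.2401)
step 33: x0=(2.0846, 0.0447, -1.6262) x1=(-0.7750, -2.1137, 0.2021) x2=(1.2787, -0.5993, 0.2381)
step 34: x0=(2.0869, 0.0332, -1.6389) x1=(-0.7710, -2.1314, 0.2064) x2=(1.2879, -0.5881, 0.2360)
step 35: x0=(2.0892, 0.0217, -1.6515) x1=(-0.7669, -2.1491, 0.2108) x2=(1.2970, -0.5769, 0.2337)
step 36: x0=(2.0914, 0.0102, -1.6640) x1=(-0.7629, -2.1668, 0.2152) x2=(1.3061, -0.5658, 0.2314)
step 37: x0=(2.0936, -0.0014, -1.6763) x1=(-0.7587, -2.1844, 0.2196) x2=(1.3152, -0.5546, 0.2288)
step 38: x0=(2.0958, -0.0130, -1.6886) x1=(-0.7546, -2.2020, 0.2240) x2=(1.3243, -0.5435, 0.2262)
step 39: x0=(2.0980, -0.0246, -1.7006) x1=(-0.7504, -2.2195, 0.2284) x2=(1.3333, -0.5324, 0.2234)
step 40: x0=(2.1001, -0.0362, -1.7126) x1=(-0.7461, -2.2370, 0.2329) x2=(1.3424, -0.5214, 0.2205)

4.0902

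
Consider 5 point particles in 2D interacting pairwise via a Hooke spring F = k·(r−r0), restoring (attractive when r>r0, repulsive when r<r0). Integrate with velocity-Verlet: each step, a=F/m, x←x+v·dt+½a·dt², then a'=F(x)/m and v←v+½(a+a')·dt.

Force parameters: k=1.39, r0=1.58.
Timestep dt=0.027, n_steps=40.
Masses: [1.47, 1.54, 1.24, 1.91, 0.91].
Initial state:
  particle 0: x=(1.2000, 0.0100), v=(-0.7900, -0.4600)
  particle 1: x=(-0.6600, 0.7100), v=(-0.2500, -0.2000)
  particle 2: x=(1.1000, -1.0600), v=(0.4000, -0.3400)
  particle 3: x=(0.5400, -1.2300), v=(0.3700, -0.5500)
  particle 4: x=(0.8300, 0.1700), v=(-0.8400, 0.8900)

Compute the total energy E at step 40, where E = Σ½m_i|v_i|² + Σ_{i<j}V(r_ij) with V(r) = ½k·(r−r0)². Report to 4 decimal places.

4.9412

step 0: x0=(1.2000, 0.0100) x1=(-0.6600, 0.7100) x2=(1.1000, -1.0600) x3=(0.5400, -1.2300) x4=(0.8300, 0.1700)
step 1: x0=(1.1790, -0.0023) x1=(-0.6663, 0.7041) x2=(1.1109, -1.0691) x3=(0.5496, -1.2448) x4=(0.8067, 0.1945)
step 2: x0=(1.1584, -0.0144) x1=(-0.6717, 0.6974) x2=(1.1221, -1.0781) x3=(0.5585, -1.2597) x4=(0.7822, 0.2201)
step 3: x0=(1.1384, -0.0264) x1=(-0.6761, 0.6897) x2=(1.1336, -1.0869) x3=(0.5666, -1.2745) x4=(0.7567, 0.2467)
step 4: x0=(1.1188, -0.0382) x1=(-0.6797, 0.6810) x2=(1.1453, -1.0955) x3=(0.5739, -1.2892) x4=(0.7302, 0.2742)
step 5: x0=(1.0997, -0.0499) x1=(-0.6824, 0.6715) x2=(1.1572, -1.1038) x3=(0.5805, -1.3039) x4=(0.7028, 0.3026)
step 6: x0=(1.0809, -0.0615) x1=(-0.6843, 0.6610) x2=(1.1694, -1.1119) x3=(0.5863, -1.3186) x4=(0.6746, 0.3319)
step 7: x0=(1.0624, -0.0730) x1=(-0.6854, 0.6495) x2=(1.1817, -1.1195) x3=(0.5914, -1.3331) x4=(0.6458, 0.3618)
step 8: x0=(1.0442, -0.0843) x1=(-0.6856, 0.6372) x2=(1.1943, -1.1268) x3=(0.5958, -1.3475) x4=(0.6165, 0.3924)
step 9: x0=(1.0262, -0.0956) x1=(-0.6851, 0.6239) x2=(1.2070, -1.1336) x3=(0.5994, -1.3617) x4=(0.5868, 0.4234)
step 10: x0=(1.0085, -0.1067) x1=(-0.6838, 0.6097) x2=(1.2199, -1.1400) x3=(0.6023, -1.3758) x4=(0.5569, 0.4548)
step 11: x0=(0.9909, -0.1178) x1=(-0.6818, 0.5946) x2=(1.2329, -1.1459) x3=(0.6044, -1.3897) x4=(0.5267, 0.4865)
step 12: x0=(0.9735, -0.1286) x1=(-0.6792, 0.5786) x2=(1.2461, -1.1512) x3=(0.6059, -1.4034) x4=(0.4965, 0.5184)
step 13: x0=(0.9562, -0.1394) x1=(-0.6759, 0.5616) x2=(1.2593, -1.1559) x3=(0.6066, -1.4169) x4=(0.4664, 0.5503)
step 14: x0=(0.9391, -0.1500) x1=(-0.6720, 0.5437) x2=(1.2726, -1.1600) x3=(0.6066, -1.4301) x4=(0.4364, 0.5821)
step 15: x0=(0.9220, -0.1604) x1=(-0.6675, 0.5250) x2=(1.2860, -1.1634) x3=(0.6059, -1.4431) x4=(0.4068, 0.6137)
step 16: x0=(0.9051, -0.1706) x1=(-0.6625, 0.5052) x2=(1.2993, -1.1661) x3=(0.6046, -1.4557) x4=(0.3775, 0.6451)
step 17: x0=(0.8881, -0.1807) x1=(-0.6570, 0.4846) x2=(1.3127, -1.1681) x3=(0.6025, -1.4681) x4=(0.3488, 0.6760)
step 18: x0=(0.8713, -0.1906) x1=(-0.6510, 0.4630) x2=(1.3260, -1.1693) x3=(0.5998, -1.4801) x4=(0.3207, 0.7065)
step 19: x0=(0.8544, -0.2003) x1=(-0.6446, 0.4406) x2=(1.3392, -1.1697) x3=(0.5964, -1.4917) x4=(0.2933, 0.7364)
step 20: x0=(0.8376, -0.2097) x1=(-0.6378, 0.4171) x2=(1.3524, -1.1693) x3=(0.5923, -1.5030) x4=(0.2666, 0.7656)
step 21: x0=(0.8208, -0.2190) x1=(-0.6306, 0.3928) x2=(1.3654, -1.1681) x3=(0.5876, -1.5139) x4=(0.2408, 0.7941)
step 22: x0=(0.8040, -0.2280) x1=(-0.6230, 0.3675) x2=(1.3783, -1.1660) x3=(0.5823, -1.5244) x4=(0.2159, 0.8218)
step 23: x0=(0.7872, -0.2368) x1=(-0.6151, 0.3413) x2=(1.3910, -1.1631) x3=(0.5764, -1.5345) x4=(0.1919, 0.8486)
step 24: x0=(0.7704, -0.2454) x1=(-0.6069, 0.3141) x2=(1.4035, -1.1592) x3=(0.5698, -1.5441) x4=(0.1690, 0.8745)
step 25: x0=(0.7537, -0.2537) x1=(-0.5983, 0.2861) x2=(1.4158, -1.1544) x3=(0.5627, -1.5533) x4=(0.1470, 0.8994)
step 26: x0=(0.7369, -0.2618) x1=(-0.5895, 0.2571) x2=(1.4278, -1.1487) x3=(0.5549, -1.5620) x4=(0.1261, 0.9232)
step 27: x0=(0.7201, -0.2697) x1=(-0.5804, 0.2273) x2=(1.4395, -1.1421) x3=(0.5466, -1.5703) x4=(0.1063, 0.9459)
step 28: x0=(0.7034, -0.2773) x1=(-0.5710, 0.1966) x2=(1.4509, -1.1346) x3=(0.5378, -1.5781) x4=(0.0875, 0.9673)
step 29: x0=(0.6867, -0.2846) x1=(-0.5613, 0.1650) x2=(1.4620, -1.1261) x3=(0.5285, -1.5854) x4=(0.0698, 0.9875)
step 30: x0=(0.6700, -0.2918) x1=(-0.5514, 0.1327) x2=(1.4727, -1.1166) x3=(0.5186, -1.5922) x4=(0.0531, 1.0062)
step 31: x0=(0.6533, -0.2987) x1=(-0.5412, 0.0997) x2=(1.4831, -1.1062) x3=(0.5083, -1.5985) x4=(0.0375, 1.0236)
step 32: x0=(0.6367, -0.3053) x1=(-0.5308, 0.0659) x2=(1.4930, -1.0949) x3=(0.4975, -1.6043) x4=(0.0230, 1.0394)
step 33: x0=(0.6202, -0.3117) x1=(-0.5203, 0.0315) x2=(1.5026, -1.0826) x3=(0.4862, -1.6097) x4=(0.0096, 1.0536)
step 34: x0=(0.6038, -0.3179) x1=(-0.5096, -0.0035) x2=(1.5117, -1.0695) x3=(0.4745, -1.6145) x4=(-0.0028, 1.0661)
step 35: x0=(0.5875, -0.3238) x1=(-0.4987, -0.0391) x2=(1.5203, -1.0554) x3=(0.4625, -1.6188) x4=(-0.0141, 1.0770)
step 36: x0=(0.5713, -0.3294) x1=(-0.4878, -0.0751) x2=(1.5285, -1.0404) x3=(0.4500, -1.6227) x4=(-0.0244, 1.0860)
step 37: x0=(0.5552, -0.3349) x1=(-0.4767, -0.1116) x2=(1.5362, -1.0246) x3=(0.4372, -1.6261) x4=(-0.0337, 1.0932)
step 38: x0=(0.5394, -0.3400) x1=(-0.4657, -0.1485) x2=(1.5434, -1.0079) x3=(0.4241, -1.6290) x4=(-0.0419, 1.0985)
step 39: x0=(0.5237, -0.3450) x1=(-0.4546, -0.1857) x2=(1.5501, -0.9904) x3=(0.4107, -1.6315) x4=(-0.0491, 1.1019)
step 40: x0=(0.5082, -0.3496) x1=(-0.4436, -0.2232) x2=(1.5563, -0.9720) x3=(0.3970, -1.6335) x4=(-0.0554, 1.1033)
step 0 velocities: v0=(-0.7900, -0.4600) v1=(-0.2500, -0.2000) v2=(0.4000, -0.3400) v3=(0.3700, -0.5500) v4=(-0.8400, 0.8900)
step 0: KE=1.9651, PE=2.9767, E=4.9418
step 40 velocities: v0=(-0.5694, -0.1684) v1=(0.4072, -1.3933) v2=(0.2195, 0.6939) v3=(-0.5115, -0.0664) v4=(-0.2123, 0.0146)
step 40: KE=2.4847, PE=2.4564, E=4.9412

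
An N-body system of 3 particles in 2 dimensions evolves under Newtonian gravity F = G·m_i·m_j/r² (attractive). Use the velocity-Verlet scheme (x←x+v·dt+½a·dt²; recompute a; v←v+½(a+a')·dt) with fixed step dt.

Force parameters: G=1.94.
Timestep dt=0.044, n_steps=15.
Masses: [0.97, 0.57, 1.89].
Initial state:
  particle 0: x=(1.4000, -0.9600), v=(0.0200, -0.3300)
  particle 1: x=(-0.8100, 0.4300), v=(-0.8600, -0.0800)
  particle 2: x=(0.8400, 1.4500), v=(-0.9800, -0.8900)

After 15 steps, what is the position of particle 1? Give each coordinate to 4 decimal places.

(-1.1000, 0.4633)

step 0: x0=(1.4000, -0.9600) x1=(-0.8100, 0.4300) x2=(0.8400, 1.4500)
step 1: x0=(1.4006, -0.9739) x1=(-0.8468, 0.4268) x2=(0.7967, 1.4104)
step 2: x0=(1.4007, -0.9864) x1=(-0.8815, 0.4244) x2=(0.7531, 1.3699)
step 3: x0=(1.4002, -0.9977) x1=(-0.9141, 0.4227) x2=(0.7091, 1.3285)
step 4: x0=(1.3991, -1.0077) x1=(-0.9444, 0.4217) x2=(0.6647, 1.2863)
step 5: x0=(1.3974, -1.0163) x1=(-0.9725, 0.4215) x2=(0.6199, 1.2431)
step 6: x0=(1.3950, -1.0237) x1=(-0.9982, 0.4220) x2=(0.5748, 1.1990)
step 7: x0=(1.3920, -1.0297) x1=(-1.0214, 0.4234) x2=(0.5293, 1.1540)
step 8: x0=(1.3883, -1.0343) x1=(-1.0420, 0.4255) x2=(0.4833, 1.1081)
step 9: x0=(1.3838, -1.0376) x1=(-1.0599, 0.4284) x2=(0.4370, 1.0613)
step 10: x0=(1.3786, -1.0396) x1=(-1.0750, 0.4321) x2=(0.3901, 1.0135)
step 11: x0=(1.3725, -1.0402) x1=(-1.0871, 0.4367) x2=(0.3428, 0.9647)
step 12: x0=(1.3656, -1.0394) x1=(-1.0958, 0.4421) x2=(0.2949, 0.9150)
step 13: x0=(1.3578, -1.0373) x1=(-1.1011, 0.4483) x2=(0.2464, 0.8644)
step 14: x0=(1.3490, -1.0337) x1=(-1.1026, 0.4554) x2=(0.1973, 0.8127)
step 15: x0=(1.3392, -1.0287) x1=(-1.1000, 0.4633) x2=(0.1475, 0.7601)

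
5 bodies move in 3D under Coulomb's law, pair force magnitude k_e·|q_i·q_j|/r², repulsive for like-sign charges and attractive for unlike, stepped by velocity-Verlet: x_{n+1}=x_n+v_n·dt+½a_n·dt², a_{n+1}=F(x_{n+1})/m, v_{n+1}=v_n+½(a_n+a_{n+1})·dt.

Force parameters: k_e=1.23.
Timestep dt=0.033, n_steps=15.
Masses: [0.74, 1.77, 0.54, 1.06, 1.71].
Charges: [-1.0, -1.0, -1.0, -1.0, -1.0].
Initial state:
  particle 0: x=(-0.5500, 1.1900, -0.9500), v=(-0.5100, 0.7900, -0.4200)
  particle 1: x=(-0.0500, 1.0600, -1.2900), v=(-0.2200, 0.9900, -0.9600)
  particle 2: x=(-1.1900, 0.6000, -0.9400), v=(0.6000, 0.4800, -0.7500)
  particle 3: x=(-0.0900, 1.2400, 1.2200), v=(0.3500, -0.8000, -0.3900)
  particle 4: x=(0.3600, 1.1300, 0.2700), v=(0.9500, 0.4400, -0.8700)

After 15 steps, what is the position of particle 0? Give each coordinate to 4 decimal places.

step 0: x0=(-0.5500, 1.1900, -0.9500) x1=(-0.0500, 1.0600, -1.2900) x2=(-1.1900, 0.6000, -0.9400) x3=(-0.0900, 1.2400, 1.2200) x4=(0.3600, 1.1300, 0.2700)
step 1: x0=(-0.5681, 1.2174, -0.9631) x1=(-0.0563, 1.0925, -1.3225) x2=(-1.1724, 0.6143, -0.9649) x3=(-0.0786, 1.2137, 1.2079) x4=(0.3917, 1.1445, 0.2413)
step 2: x0=(-0.5886, 1.2474, -0.9746) x1=(-0.0607, 1.1249, -1.3565) x2=(-1.1592, 0.6254, -0.9900) x3=(-0.0676, 1.1875, 1.1975) x4=(0.4241, 1.1590, 0.2127)
step 3: x0=(-0.6113, 1.2802, -0.9846) x1=(-0.0635, 1.1571, -1.3921) x2=(-1.1503, 0.6331, -1.0154) x3=(-0.0569, 1.1614, 1.1886) x4=(0.4573, 1.1735, 0.1841)
step 4: x0=(-0.6358, 1.3156, -0.9931) x1=(-0.0647, 1.1892, -1.4291) x2=(-1.1456, 0.6372, -1.0412) x3=(-0.0464, 1.1353, 1.1812) x4=(0.4912, 1.1881, 0.1555)
step 5: x0=(-0.6621, 1.3537, -1.0004) x1=(-0.0645, 1.2212, -1.4675) x2=(-1.1449, 0.6377, -1.0674) x3=(-0.0363, 1.1092, 1.1752) x4=(0.5258, 1.2027, 0.1271)
step 6: x0=(-0.6900, 1.3944, -1.0064) x1=(-0.0630, 1.2533, -1.5071) x2=(-1.1479, 0.6346, -1.0940) x3=(-0.0264, 1.0830, 1.1706) x4=(0.5611, 1.2174, 0.0987)
step 7: x0=(-0.7194, 1.4377, -1.0112) x1=(-0.0603, 1.2854, -1.5480) x2=(-1.1542, 0.6279, -1.1210) x3=(-0.0168, 1.0567, 1.1672) x4=(0.5970, 1.2321, 0.0703)
step 8: x0=(-0.7502, 1.4833, -1.0150) x1=(-0.0566, 1.3175, -1.5899) x2=(-1.1635, 0.6178, -1.1486) x3=(-0.0074, 1.0303, 1.1652) x4=(0.6337, 1.2469, 0.0421)
step 9: x0=(-0.7824, 1.5312, -1.0178) x1=(-0.0521, 1.3497, -1.6328) x2=(-1.1756, 0.6045, -1.1768) x3=(0.0018, 1.0037, 1.1642) x4=(0.6709, 1.2618, 0.0139)
step 10: x0=(-0.8159, 1.5812, -1.0197) x1=(-0.0467, 1.3819, -1.6767) x2=(-1.1901, 0.5882, -1.2054) x3=(0.0108, 0.9770, 1.1644) x4=(0.7088, 1.2768, -0.0143)
step 11: x0=(-0.8507, 1.6332, -1.0209) x1=(-0.0406, 1.4143, -1.7214) x2=(-1.2068, 0.5691, -1.2346) x3=(0.0197, 0.9501, 1.1657) x4=(0.7473, 1.2918, -0.0423)
step 12: x0=(-0.8867, 1.6869, -1.0214) x1=(-0.0339, 1.4467, -1.7669) x2=(-1.2254, 0.5475, -1.2643) x3=(0.0284, 0.9229, 1.1679) x4=(0.7864, 1.3069, -0.0703)
step 13: x0=(-0.9239, 1.7422, -1.0212) x1=(-0.0266, 1.4792, -1.8132) x2=(-1.2457, 0.5236, -1.2945) x3=(0.0370, 0.8956, 1.1710) x4=(0.8260, 1.3221, -0.0982)
step 14: x0=(-0.9621, 1.7990, -1.0204) x1=(-0.0189, 1.5118, -1.8601) x2=(-1.2675, 0.4975, -1.3252) x3=(0.0455, 0.8680, 1.1750) x4=(0.8662, 1.3374, -0.1260)
step 15: x0=(-1.0014, 1.8571, -1.0192) x1=(-0.0107, 1.5444, -1.9077) x2=(-1.2907, 0.4695, -1.3564) x3=(0.0538, 0.8403, 1.1799) x4=(0.9068, 1.3527, -0.1538)

(-1.0014, 1.8571, -1.0192)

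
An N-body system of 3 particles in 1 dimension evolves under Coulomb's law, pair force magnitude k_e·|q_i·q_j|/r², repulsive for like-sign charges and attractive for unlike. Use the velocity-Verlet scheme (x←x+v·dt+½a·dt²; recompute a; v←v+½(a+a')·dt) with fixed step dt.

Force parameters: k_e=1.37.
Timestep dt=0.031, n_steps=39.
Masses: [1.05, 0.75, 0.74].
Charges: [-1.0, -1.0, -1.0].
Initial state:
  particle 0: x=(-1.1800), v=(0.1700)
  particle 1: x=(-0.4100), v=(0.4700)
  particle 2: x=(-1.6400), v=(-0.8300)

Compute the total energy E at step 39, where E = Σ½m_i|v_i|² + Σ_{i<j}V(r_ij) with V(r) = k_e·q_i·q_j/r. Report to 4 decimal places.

6.2225

step 0: x0=(-1.1800) x1=(-0.4100) x2=(-1.6400)
step 1: x0=(-1.1728) x1=(-0.3934) x2=(-1.6705)
step 2: x0=(-1.1627) x1=(-0.3728) x2=(-1.7093)
step 3: x0=(-1.1503) x1=(-0.3484) x2=(-1.7551)
step 4: x0=(-1.1365) x1=(-0.3204) x2=(-1.8066)
step 5: x0=(-1.1217) x1=(-0.2889) x2=(-1.8628)
step 6: x0=(-1.1065) x1=(-0.2543) x2=(-1.9231)
step 7: x0=(-1.0911) x1=(-0.2165) x2=(-1.9866)
step 8: x0=(-1.0758) x1=(-0.1759) x2=(-2.0529)
step 9: x0=(-1.0607) x1=(-0.1327) x2=(-2.1216)
step 10: x0=(-1.0460) x1=(-0.0870) x2=(-2.1924)
step 11: x0=(-1.0317) x1=(-0.0389) x2=(-2.2648)
step 12: x0=(-1.0178) x1=(0.0112) x2=(-2.3389)
step 13: x0=(-1.0044) x1=(0.0634) x2=(-2.4142)
step 14: x0=(-0.9915) x1=(0.1174) x2=(-2.4907)
step 15: x0=(-0.9790) x1=(0.1730) x2=(-2.5683)
step 16: x0=(-0.9670) x1=(0.2302) x2=(-2.6469)
step 17: x0=(-0.9554) x1=(0.2889) x2=(-2.7262)
step 18: x0=(-0.9442) x1=(0.3489) x2=(-2.8064)
step 19: x0=(-0.9334) x1=(0.4101) x2=(-2.8872)
step 20: x0=(-0.9230) x1=(0.4724) x2=(-2.9687)
step 21: x0=(-0.9129) x1=(0.5358) x2=(-3.0507)
step 22: x0=(-0.9032) x1=(0.6001) x2=(-3.1333)
step 23: x0=(-0.8937) x1=(0.6654) x2=(-3.2163)
step 24: x0=(-0.8845) x1=(0.7315) x2=(-3.2998)
step 25: x0=(-0.8756) x1=(0.7984) x2=(-3.3837)
step 26: x0=(-0.8670) x1=(0.8660) x2=(-3.4680)
step 27: x0=(-0.8585) x1=(0.9343) x2=(-3.5527)
step 28: x0=(-0.8503) x1=(1.0032) x2=(-3.6377)
step 29: x0=(-0.8423) x1=(1.0727) x2=(-3.7230)
step 30: x0=(-0.8345) x1=(1.1428) x2=(-3.8085)
step 31: x0=(-0.8269) x1=(1.2134) x2=(-3.8944)
step 32: x0=(-0.8194) x1=(1.2844) x2=(-3.9805)
step 33: x0=(-0.8121) x1=(1.3560) x2=(-4.0669)
step 34: x0=(-0.8049) x1=(1.4279) x2=(-4.1535)
step 35: x0=(-0.7979) x1=(1.5003) x2=(-4.2403)
step 36: x0=(-0.7910) x1=(1.5731) x2=(-4.3273)
step 37: x0=(-0.7842) x1=(1.6462) x2=(-4.4145)
step 38: x0=(-0.7776) x1=(1.7197) x2=(-4.5019)
step 39: x0=(-0.7710) x1=(1.7935) x2=(-4.5895)
step 0 velocities: v0=(0.1700) v1=(0.4700) v2=(-0.8300)
step 0: KE=0.3529, PE=5.8713, E=6.2242
step 39 velocities: v0=(0.2093) v1=(2.3856) v2=(-2.8273)
step 39: KE=5.1148, PE=1.1076, E=6.2225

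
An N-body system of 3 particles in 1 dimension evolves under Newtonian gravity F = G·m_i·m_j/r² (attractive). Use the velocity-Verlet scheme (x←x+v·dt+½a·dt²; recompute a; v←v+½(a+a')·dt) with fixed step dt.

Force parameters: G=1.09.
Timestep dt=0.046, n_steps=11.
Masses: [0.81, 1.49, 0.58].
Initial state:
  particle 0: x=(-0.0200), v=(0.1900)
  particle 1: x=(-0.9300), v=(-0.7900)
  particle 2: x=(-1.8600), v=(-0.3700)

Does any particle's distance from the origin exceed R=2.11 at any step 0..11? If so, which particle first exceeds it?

no

step 0: x0=(-0.0200) x1=(-0.9300) x2=(-1.8600)
step 1: x0=(-0.0135) x1=(-0.9660) x2=(-1.8748)
step 2: x0=(-0.0112) x1=(-1.0015) x2=(-1.8848)
step 3: x0=(-0.0128) x1=(-1.0369) x2=(-1.8899)
step 4: x0=(-0.0181) x1=(-1.0723) x2=(-1.8898)
step 5: x0=(-0.0268) x1=(-1.1080) x2=(-1.8840)
step 6: x0=(-0.0389) x1=(-1.1444) x2=(-1.8719)
step 7: x0=(-0.0541) x1=(-1.1817) x2=(-1.8528)
step 8: x0=(-0.0725) x1=(-1.2206) x2=(-1.8255)
step 9: x0=(-0.0939) x1=(-1.2617) x2=(-1.7882)
step 10: x0=(-0.1183) x1=(-1.3062) x2=(-1.7378)
step 11: x0=(-0.1457) x1=(-1.3567) x2=(-1.6683)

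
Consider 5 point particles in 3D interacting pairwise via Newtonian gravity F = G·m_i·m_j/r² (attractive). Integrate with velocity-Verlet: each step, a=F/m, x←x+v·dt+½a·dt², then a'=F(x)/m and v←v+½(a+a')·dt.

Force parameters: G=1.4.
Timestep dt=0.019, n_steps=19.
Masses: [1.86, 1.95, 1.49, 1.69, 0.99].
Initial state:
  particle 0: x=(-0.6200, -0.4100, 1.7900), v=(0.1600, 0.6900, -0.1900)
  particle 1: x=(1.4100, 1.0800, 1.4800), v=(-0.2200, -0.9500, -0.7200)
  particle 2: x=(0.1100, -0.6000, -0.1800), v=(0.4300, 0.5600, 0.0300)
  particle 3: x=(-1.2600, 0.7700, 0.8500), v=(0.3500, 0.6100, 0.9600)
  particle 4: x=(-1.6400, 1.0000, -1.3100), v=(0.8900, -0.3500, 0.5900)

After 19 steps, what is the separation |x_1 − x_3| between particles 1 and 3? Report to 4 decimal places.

step 0: x0=(-0.6200, -0.4100, 1.7900) x1=(1.4100, 1.0800, 1.4800) x2=(0.1100, -0.6000, -0.1800) x3=(-1.2600, 0.7700, 0.8500) x4=(-1.6400, 1.0000, -1.3100)
step 1: x0=(-0.6169, -0.3967, 1.7862) x1=(1.4057, 1.0619, 1.4663) x2=(0.1181, -0.5892, -0.1793) x3=(-1.2532, 0.7814, 0.8683) x4=(-1.6230, 0.9933, -1.2986)
step 2: x0=(-0.6138, -0.3831, 1.7820) x1=(1.4010, 1.0436, 1.4525) x2=(0.1260, -0.5782, -0.1782) x3=(-1.2460, 0.7925, 0.8866) x4=(-1.6058, 0.9865, -1.2869)
step 3: x0=(-0.6107, -0.3692, 1.7774) x1=(1.3961, 1.0251, 1.4385) x2=(0.1338, -0.5669, -0.1768) x3=(-1.2385, 0.8033, 0.9050) x4=(-1.5885, 0.9795, -1.2749)
step 4: x0=(-0.6075, -0.3549, 1.7724) x1=(1.3908, 1.0065, 1.4245) x2=(0.1414, -0.5554, -0.1750) x3=(-1.2306, 0.8137, 0.9234) x4=(-1.5710, 0.9725, -1.2626)
step 5: x0=(-0.6042, -0.3403, 1.7670) x1=(1.3853, 0.9877, 1.4105) x2=(0.1488, -0.5435, -0.1729) x3=(-1.2224, 0.8237, 0.9419) x4=(-1.5533, 0.9653, -1.2499)
step 6: x0=(-0.6009, -0.3253, 1.7612) x1=(1.3793, 0.9687, 1.3963) x2=(0.1561, -0.5315, -0.1705) x3=(-1.2138, 0.8334, 0.9604) x4=(-1.5355, 0.9581, -1.2369)
step 7: x0=(-0.5976, -0.3100, 1.7549) x1=(1.3731, 0.9496, 1.3820) x2=(0.1632, -0.5191, -0.1677) x3=(-1.2048, 0.8427, 0.9790) x4=(-1.5175, 0.9507, -1.2235)
step 8: x0=(-0.5942, -0.2943, 1.7483) x1=(1.3665, 0.9303, 1.3676) x2=(0.1701, -0.5065, -0.1645) x3=(-1.1954, 0.8516, 0.9977) x4=(-1.4992, 0.9432, -1.2098)
step 9: x0=(-0.5907, -0.2782, 1.7412) x1=(1.3595, 0.9108, 1.3531) x2=(0.1769, -0.4936, -0.1610) x3=(-1.1857, 0.8601, 1.0164) x4=(-1.4809, 0.9356, -1.1958)
step 10: x0=(-0.5872, -0.2617, 1.7337) x1=(1.3522, 0.8912, 1.3386) x2=(0.1836, -0.4804, -0.1572) x3=(-1.1755, 0.8682, 1.0352) x4=(-1.4623, 0.9279, -1.1814)
step 11: x0=(-0.5837, -0.2448, 1.7257) x1=(1.3445, 0.8714, 1.3239) x2=(0.1901, -0.4670, -0.1529) x3=(-1.1649, 0.8759, 1.0540) x4=(-1.4435, 0.9200, -1.1666)
step 12: x0=(-0.5801, -0.2275, 1.7174) x1=(1.3364, 0.8514, 1.3092) x2=(0.1964, -0.4532, -0.1483) x3=(-1.1539, 0.8831, 1.0729) x4=(-1.4246, 0.9121, -1.1515)
step 13: x0=(-0.5764, -0.2097, 1.7086) x1=(1.3279, 0.8312, 1.2943) x2=(0.2026, -0.4392, -0.1433) x3=(-1.1425, 0.8899, 1.0918) x4=(-1.4054, 0.9040, -1.1361)
step 14: x0=(-0.5728, -0.1915, 1.6993) x1=(1.3190, 0.8109, 1.2794) x2=(0.2086, -0.4249, -0.1379) x3=(-1.1307, 0.8961, 1.1108) x4=(-1.3861, 0.8958, -1.1203)
step 15: x0=(-0.5690, -0.1729, 1.6896) x1=(1.3096, 0.7904, 1.2643) x2=(0.2145, -0.4102, -0.1321) x3=(-1.1184, 0.9019, 1.1298) x4=(-1.3666, 0.8875, -1.1041)
step 16: x0=(-0.5652, -0.1537, 1.6794) x1=(1.2999, 0.7697, 1.2491) x2=(0.2202, -0.3953, -0.1259) x3=(-1.1056, 0.9071, 1.1489) x4=(-1.3468, 0.8791, -1.0876)
step 17: x0=(-0.5614, -0.1341, 1.6687) x1=(1.2897, 0.7489, 1.2339) x2=(0.2258, -0.3801, -0.1192) x3=(-1.0924, 0.9118, 1.1681) x4=(-1.3269, 0.8706, -1.0706)
step 18: x0=(-0.5575, -0.1139, 1.6575) x1=(1.2790, 0.7279, 1.2185) x2=(0.2312, -0.3646, -0.1122) x3=(-1.0787, 0.9160, 1.1873) x4=(-1.3067, 0.8619, -1.0533)
step 19: x0=(-0.5536, -0.0932, 1.6459) x1=(1.2679, 0.7066, 1.2031) x2=(0.2365, -0.3487, -0.1047) x3=(-1.0645, 0.9195, 1.2065) x4=(-1.2863, 0.8531, -1.0356)

2.3420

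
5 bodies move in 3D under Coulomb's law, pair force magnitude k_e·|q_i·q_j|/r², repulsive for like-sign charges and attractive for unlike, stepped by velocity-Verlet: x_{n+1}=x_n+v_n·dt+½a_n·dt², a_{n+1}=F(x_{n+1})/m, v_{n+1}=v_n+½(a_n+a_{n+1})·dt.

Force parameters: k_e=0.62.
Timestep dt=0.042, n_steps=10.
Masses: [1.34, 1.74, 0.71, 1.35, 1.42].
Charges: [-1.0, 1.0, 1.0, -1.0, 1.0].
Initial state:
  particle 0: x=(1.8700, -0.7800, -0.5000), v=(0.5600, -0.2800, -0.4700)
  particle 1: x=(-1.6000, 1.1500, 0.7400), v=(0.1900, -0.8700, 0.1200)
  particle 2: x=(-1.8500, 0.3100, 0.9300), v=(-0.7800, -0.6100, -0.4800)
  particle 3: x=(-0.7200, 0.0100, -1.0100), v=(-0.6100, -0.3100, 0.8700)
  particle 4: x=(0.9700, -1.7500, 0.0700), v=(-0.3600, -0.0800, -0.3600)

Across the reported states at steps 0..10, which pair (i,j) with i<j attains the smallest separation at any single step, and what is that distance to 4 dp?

step 0: x0=(1.8700, -0.7800, -0.5000) x1=(-1.6000, 1.1500, 0.7400) x2=(-1.8500, 0.3100, 0.9300) x3=(-0.7200, 0.0100, -1.0100) x4=(0.9700, -1.7500, 0.0700)
step 1: x0=(1.8934, -0.7919, -0.5196) x1=(-1.5919, 1.1138, 0.7449) x2=(-1.8830, 0.2835, 0.9099) x3=(-0.7457, -0.0030, -0.9733) x4=(0.9550, -1.7532, 0.0548)
step 2: x0=(1.9166, -0.8040, -0.5391) x1=(-1.5835, 1.0783, 0.7496) x2=(-1.9164, 0.2552, 0.8899) x3=(-0.7716, -0.0159, -0.9363) x4=(0.9402, -1.7562, 0.0393)
step 3: x0=(1.9395, -0.8164, -0.5583) x1=(-1.5747, 1.0434, 0.7540) x2=(-1.9504, 0.2252, 0.8699) x3=(-0.7976, -0.0288, -0.8991) x4=(0.9257, -1.7590, 0.0237)
step 4: x0=(1.9623, -0.8290, -0.5774) x1=(-1.5656, 1.0092, 0.7582) x2=(-1.9850, 0.1934, 0.8499) x3=(-0.8239, -0.0416, -0.8615) x4=(0.9114, -1.7615, 0.0079)
step 5: x0=(1.9847, -0.8418, -0.5963) x1=(-1.5560, 0.9756, 0.7623) x2=(-2.0202, 0.1601, 0.8298) x3=(-0.8503, -0.0544, -0.8235) x4=(0.8974, -1.7639, -0.0082)
step 6: x0=(2.0070, -0.8548, -0.6150) x1=(-1.5461, 0.9425, 0.7661) x2=(-2.0561, 0.1253, 0.8095) x3=(-0.8769, -0.0671, -0.7852) x4=(0.8836, -1.7660, -0.0244)
step 7: x0=(2.0290, -0.8680, -0.6336) x1=(-1.5358, 0.9099, 0.7698) x2=(-2.0927, 0.0891, 0.7889) x3=(-0.9037, -0.0797, -0.7466) x4=(0.8700, -1.7680, -0.0408)
step 8: x0=(2.0508, -0.8814, -0.6520) x1=(-1.5250, 0.8778, 0.7734) x2=(-2.1300, 0.0516, 0.7681) x3=(-0.9307, -0.0922, -0.7076) x4=(0.8567, -1.7698, -0.0573)
step 9: x0=(2.0724, -0.8949, -0.6703) x1=(-1.5139, 0.8461, 0.7768) x2=(-2.1678, 0.0129, 0.7469) x3=(-0.9579, -0.1047, -0.6682) x4=(0.8435, -1.7714, -0.0740)
step 10: x0=(2.0937, -0.9086, -0.6884) x1=(-1.5023, 0.8147, 0.7800) x2=(-2.2063, -0.0268, 0.7254) x3=(-0.9853, -0.1171, -0.6284) x4=(0.8306, -1.7728, -0.0909)

pair (1,2), distance 0.8952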